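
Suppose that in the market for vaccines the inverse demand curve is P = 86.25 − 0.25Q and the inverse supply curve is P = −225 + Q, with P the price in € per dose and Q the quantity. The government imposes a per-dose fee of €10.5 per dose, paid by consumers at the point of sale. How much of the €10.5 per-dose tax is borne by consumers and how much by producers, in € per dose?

Consumers bear €2.1 per dose; producers bear €8.4 per dose.

Rewrite in direct form: Qd = 345 − 4P and Qs = P + 225.
Without the tax, 345 − 4P = P + 225 gives 5P = 120, so P* = €24 and Q* = 249.
With the tax collected from consumers, demand (in seller-price terms) shifts: Qd = 345 − 4(P + 10.5).
New equilibrium: consumers pay €26.1, producers receive €15.6, Q = 240.6. (Wedge: Pb − Ps = 10.5.)
Burden on consumers: €2.1; on producers: €8.4. (They sum to €10.5.)
The less price-elastic side of the market bears the larger share of a per-unit tax.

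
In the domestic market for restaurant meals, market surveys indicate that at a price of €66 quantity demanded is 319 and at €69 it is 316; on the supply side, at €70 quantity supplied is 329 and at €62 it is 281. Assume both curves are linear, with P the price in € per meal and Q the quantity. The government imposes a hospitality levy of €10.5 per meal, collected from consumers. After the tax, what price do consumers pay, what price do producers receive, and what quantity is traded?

Demand slope: (316 − 319)/(69 − 66) = -1, so Qd = 385 − P.
Supply slope: (281 − 329)/(62 − 70) = 6, so Qs = 6P − 91.
Without the tax, 385 − P = 6P − 91 gives 7P = 476, so P* = €68 and Q* = 317.
With the tax collected from consumers, demand (in seller-price terms) shifts: Qd = 385 − (P + 10.5).
New equilibrium: consumers pay €77, producers receive €66.5, Q = 308. (Wedge: Pb − Ps = 10.5.)
The less price-elastic side of the market bears the larger share of a per-unit tax.

Consumers pay €77; producers receive €66.5; quantity = 308.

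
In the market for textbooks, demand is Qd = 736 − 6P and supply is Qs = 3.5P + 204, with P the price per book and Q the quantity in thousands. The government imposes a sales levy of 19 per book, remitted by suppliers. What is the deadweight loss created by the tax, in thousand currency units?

Without the tax, 736 − 6P = 3.5P + 204 gives 9.5P = 532, so P* = 56 and Q* = 400.
With the tax collected from suppliers, supply shifts: Qs = 3.5(P − 19) + 204.
Solving gives Q = 358 with buyers paying 63 and suppliers receiving 44 (the 19 wedge).
Quantity falls by |ΔQ| = |400 − 358| = 42.
DWL = ½ · t · |ΔQ| = ½ · 19 · 42 = 399.

Deadweight loss = 399 thousand.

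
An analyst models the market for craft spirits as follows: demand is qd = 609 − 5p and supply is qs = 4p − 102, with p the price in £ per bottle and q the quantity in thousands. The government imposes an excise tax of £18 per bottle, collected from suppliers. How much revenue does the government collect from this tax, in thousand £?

Tax revenue = £3132 thousand.

Before the tax: set 609 − 5p = 4p − 102 → p* = £79, q* = 214.
With the tax collected from suppliers, supply shifts: qs = 4(p − 18) − 102.
Solving gives q = 174 with consumers paying £87 and suppliers receiving £69 (the £18 wedge).
Revenue = t · Q = 18 · 174 = £3132.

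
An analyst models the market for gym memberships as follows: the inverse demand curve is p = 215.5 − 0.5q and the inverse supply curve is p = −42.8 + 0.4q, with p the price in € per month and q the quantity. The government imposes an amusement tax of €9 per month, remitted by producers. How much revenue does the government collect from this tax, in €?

Inverting to q(p) form: qd = 431 − 2p; qs = 2.5p + 107.
Without the tax, 431 − 2p = 2.5p + 107 gives 4.5p = 324, so p* = €72 and q* = 287.
With the tax collected from producers, supply shifts: qs = 2.5(p − 9) + 107.
New equilibrium: consumers pay €77, producers receive €68, q = 277. (Wedge: pb − ps = 9.)
Revenue = t · Q = 9 · 277 = €2493.

Tax revenue = €2493.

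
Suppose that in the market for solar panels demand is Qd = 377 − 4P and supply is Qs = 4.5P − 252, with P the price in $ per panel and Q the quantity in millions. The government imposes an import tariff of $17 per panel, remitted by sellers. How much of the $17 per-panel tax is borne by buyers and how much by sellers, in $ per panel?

Without the tax, 377 − 4P = 4.5P − 252 gives 8.5P = 629, so P* = $74 and Q* = 81.
With the tax collected from sellers, supply shifts: Qs = 4.5(P − 17) − 252.
Solving gives Q = 45 with buyers paying $83 and sellers receiving $66 (the $17 wedge).
Burden on buyers: $9; on sellers: $8. (They sum to $17.)

Buyers bear $9 per panel; sellers bear $8 per panel.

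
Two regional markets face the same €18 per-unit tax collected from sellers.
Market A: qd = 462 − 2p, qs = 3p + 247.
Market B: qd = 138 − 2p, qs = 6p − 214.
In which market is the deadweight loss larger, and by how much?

Market A: pre-tax p* = €43, q* = 376; post-tax q = 354.4; deadweight loss = €194.4.
Market B: pre-tax p* = €44, q* = 50; post-tax q = 23; deadweight loss = €243.
Difference: €194.4 vs €243 → market B is larger by €48.6.

Market B, by €48.6.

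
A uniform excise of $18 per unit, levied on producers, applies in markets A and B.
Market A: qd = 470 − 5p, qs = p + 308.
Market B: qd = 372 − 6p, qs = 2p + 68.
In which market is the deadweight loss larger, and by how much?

Market B, by $108.

Market A: pre-tax p* = $27, q* = 335; post-tax q = 320; deadweight loss = $135.
Market B: pre-tax p* = $38, q* = 144; post-tax q = 117; deadweight loss = $243.
Difference: $135 vs $243 → market B is larger by $108.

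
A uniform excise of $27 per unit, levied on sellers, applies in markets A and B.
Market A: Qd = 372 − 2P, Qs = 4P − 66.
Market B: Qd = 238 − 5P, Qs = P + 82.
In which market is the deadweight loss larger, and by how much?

Market A: pre-tax P* = $73, Q* = 226; post-tax Q = 190; deadweight loss = $486.
Market B: pre-tax P* = $26, Q* = 108; post-tax Q = 85.5; deadweight loss = $303.75.
Difference: $486 vs $303.75 → market A is larger by $182.25.

Market A, by $182.25.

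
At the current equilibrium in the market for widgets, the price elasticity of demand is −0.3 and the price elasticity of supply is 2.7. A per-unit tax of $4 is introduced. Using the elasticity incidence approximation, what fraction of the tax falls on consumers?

Incidence ratio: consumers' share ≈ εs / (εs + |εd|) = 2.7 / (2.7 + 0.3) = 0.9.
Supply is the more elastic side, so consumers bear the larger share.

Consumers' share ≈ 0.9.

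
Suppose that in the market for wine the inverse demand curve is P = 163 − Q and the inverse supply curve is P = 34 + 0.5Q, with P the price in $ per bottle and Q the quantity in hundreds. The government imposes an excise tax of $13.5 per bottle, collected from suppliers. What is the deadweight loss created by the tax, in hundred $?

Deadweight loss = $60.75 hundred.

Inverting to Q(P) form: Qd = 163 − P; Qs = 2P − 68.
Before the tax: set 163 − P = 2P − 68 → P* = $77, Q* = 86.
With the tax collected from suppliers, supply shifts: Qs = 2(P − 13.5) − 68.
Solving gives Q = 77 with buyers paying $86 and suppliers receiving $72.5 (the $13.5 wedge).
Quantity falls by |ΔQ| = |86 − 77| = 9.
DWL = ½ · t · |ΔQ| = ½ · 13.5 · 9 = $60.75.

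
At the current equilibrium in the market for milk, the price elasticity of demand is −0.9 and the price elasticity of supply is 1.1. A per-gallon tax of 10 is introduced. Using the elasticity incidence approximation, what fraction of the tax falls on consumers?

Consumers' share ≈ 0.55.

Incidence ratio: consumers' share ≈ εs / (εs + |εd|) = 1.1 / (1.1 + 0.9) = 0.55.
Supply is the more elastic side, so consumers bear the larger share.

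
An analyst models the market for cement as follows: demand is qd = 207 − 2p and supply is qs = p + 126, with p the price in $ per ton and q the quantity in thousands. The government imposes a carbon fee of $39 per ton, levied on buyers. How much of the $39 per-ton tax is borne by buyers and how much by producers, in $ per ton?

Buyers bear $13 per ton; producers bear $26 per ton.

Without the tax, 207 − 2p = p + 126 gives 3p = 81, so p* = $27 and q* = 153.
With the tax collected from buyers, demand (in seller-price terms) shifts: qd = 207 − 2(p + 39).
Solving gives q = 127 with buyers paying $40 and producers receiving $1 (the $39 wedge).
Burden on buyers: $13; on producers: $26. (They sum to $39.)
The less price-elastic side of the market bears the larger share of a per-unit tax.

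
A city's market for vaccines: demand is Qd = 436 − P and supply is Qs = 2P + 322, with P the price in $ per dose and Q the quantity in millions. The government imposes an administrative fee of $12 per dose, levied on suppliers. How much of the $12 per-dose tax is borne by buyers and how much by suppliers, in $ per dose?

Buyers bear $8 per dose; suppliers bear $4 per dose.

Without the tax, 436 − P = 2P + 322 gives 3P = 114, so P* = $38 and Q* = 398.
With the tax collected from suppliers, supply shifts: Qs = 2(P − 12) + 322.
Solving gives Q = 390 with buyers paying $46 and suppliers receiving $34 (the $12 wedge).
Burden on buyers: $8; on suppliers: $4. (They sum to $12.)
The less price-elastic side of the market bears the larger share of a per-unit tax.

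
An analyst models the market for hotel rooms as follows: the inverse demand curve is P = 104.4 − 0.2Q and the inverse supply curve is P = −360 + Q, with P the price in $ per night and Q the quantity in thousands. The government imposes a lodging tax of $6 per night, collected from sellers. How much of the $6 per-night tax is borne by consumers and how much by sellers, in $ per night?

Rewrite in direct form: Qd = 522 − 5P and Qs = P + 360.
Before the tax: set 522 − 5P = P + 360 → P* = $27, Q* = 387.
With the tax collected from sellers, supply shifts: Qs = (P − 6) + 360.
Solving gives Q = 382 with consumers paying $28 and sellers receiving $22 (the $6 wedge).
Burden on consumers: $1; on sellers: $5. (They sum to $6.)

Consumers bear $1 per night; sellers bear $5 per night.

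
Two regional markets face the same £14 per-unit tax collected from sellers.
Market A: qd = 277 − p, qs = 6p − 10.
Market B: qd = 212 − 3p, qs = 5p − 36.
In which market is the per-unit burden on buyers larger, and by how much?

Market A: pre-tax p* = £41, q* = 236; post-tax q = 224; per-unit burden on buyers = £12.
Market B: pre-tax p* = £31, q* = 119; post-tax q = 92.75; per-unit burden on buyers = £8.75.
Difference: £12 vs £8.75 → market A is larger by £3.25.

Market A, by £3.25.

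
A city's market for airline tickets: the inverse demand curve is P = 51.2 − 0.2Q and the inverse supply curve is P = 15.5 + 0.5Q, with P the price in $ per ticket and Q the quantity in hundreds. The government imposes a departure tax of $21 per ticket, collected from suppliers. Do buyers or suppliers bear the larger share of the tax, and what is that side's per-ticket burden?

Rewrite in direct form: Qd = 256 − 5P and Qs = 2P − 31.
Without the tax, 256 − 5P = 2P − 31 gives 7P = 287, so P* = $41 and Q* = 51.
With the tax collected from suppliers, supply shifts: Qs = 2(P − 21) − 31.
Solving gives Q = 21 with buyers paying $47 and suppliers receiving $26 (the $21 wedge).
Per-ticket burden: buyers $6, suppliers $15.
Suppliers take the larger share because supply is less price-elastic here (demand slope 5 vs supply slope 2).
The less price-elastic side of the market bears the larger share of a per-unit tax.

Suppliers bear the larger share: $15 per ticket.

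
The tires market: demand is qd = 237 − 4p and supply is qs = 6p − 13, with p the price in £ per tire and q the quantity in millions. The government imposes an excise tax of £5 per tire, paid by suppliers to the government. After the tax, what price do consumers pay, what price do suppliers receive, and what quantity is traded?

Consumers pay £28; suppliers receive £23; quantity = 125.

Without the tax, 237 − 4p = 6p − 13 gives 10p = 250, so p* = £25 and q* = 137.
With the tax collected from suppliers, supply shifts: qs = 6(p − 5) − 13.
New equilibrium: consumers pay £28, suppliers receive £23, q = 125. (Wedge: pb − ps = 5.)
The less price-elastic side of the market bears the larger share of a per-unit tax.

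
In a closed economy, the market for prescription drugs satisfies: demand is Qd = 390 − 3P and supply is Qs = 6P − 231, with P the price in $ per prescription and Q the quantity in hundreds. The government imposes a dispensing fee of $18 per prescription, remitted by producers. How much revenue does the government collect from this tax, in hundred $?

Before the tax: set 390 − 3P = 6P − 231 → P* = $69, Q* = 183.
With the tax collected from producers, supply shifts: Qs = 6(P − 18) − 231.
Solving gives Q = 147 with buyers paying $81 and producers receiving $63 (the $18 wedge).
Revenue = t · Q = 18 · 147 = $2646.

Tax revenue = $2646 hundred.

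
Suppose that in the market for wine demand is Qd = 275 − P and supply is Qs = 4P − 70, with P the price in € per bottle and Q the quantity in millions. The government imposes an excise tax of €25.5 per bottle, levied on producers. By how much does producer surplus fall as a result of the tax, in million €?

Without the tax, 275 − P = 4P − 70 gives 5P = 345, so P* = €69 and Q* = 206.
With the tax collected from producers, supply shifts: Qs = 4(P − 25.5) − 70.
Solving gives Q = 185.6 with consumers paying €89.4 and producers receiving €63.9 (the €25.5 wedge).
ΔPS is the trapezoid between Q = 185.6 and Q = 206 of height €5.1: ½ · (206 + 185.6) · 5.1 = €998.58.

Producer surplus falls by €998.58 million.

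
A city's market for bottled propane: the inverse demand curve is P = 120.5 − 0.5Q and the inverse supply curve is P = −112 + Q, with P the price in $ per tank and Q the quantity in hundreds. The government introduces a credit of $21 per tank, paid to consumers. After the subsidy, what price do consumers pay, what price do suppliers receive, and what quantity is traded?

Consumers pay $36; suppliers receive $57; quantity = 169.

Inverting to Q(P) form: Qd = 241 − 2P; Qs = P + 112.
Without the subsidy, 241 − 2P = P + 112 gives 3P = 129, so P* = $43 and Q* = 155.
With a per-unit subsidy paid to consumers, each effectively pays P − 21, so demand becomes Qd = 241 − 2(P − 21).
Solving gives Q = 169 with consumers paying $36 and suppliers receiving $57 (the $21 wedge).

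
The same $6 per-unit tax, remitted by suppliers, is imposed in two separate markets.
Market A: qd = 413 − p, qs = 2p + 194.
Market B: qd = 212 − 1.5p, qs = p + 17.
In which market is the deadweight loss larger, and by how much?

Market A: pre-tax p* = $73, q* = 340; post-tax q = 336; deadweight loss = $12.
Market B: pre-tax p* = $78, q* = 95; post-tax q = 91.4; deadweight loss = $10.8.
Difference: $12 vs $10.8 → market A is larger by $1.2.

Market A, by $1.2.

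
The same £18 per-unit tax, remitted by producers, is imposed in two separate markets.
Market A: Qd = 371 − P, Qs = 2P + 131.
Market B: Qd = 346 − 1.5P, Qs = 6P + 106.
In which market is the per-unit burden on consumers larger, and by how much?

Market A: pre-tax P* = £80, Q* = 291; post-tax Q = 279; per-unit burden on consumers = £12.
Market B: pre-tax P* = £32, Q* = 298; post-tax Q = 276.4; per-unit burden on consumers = £14.4.
Difference: £12 vs £14.4 → market B is larger by £2.4.

Market B, by £2.4.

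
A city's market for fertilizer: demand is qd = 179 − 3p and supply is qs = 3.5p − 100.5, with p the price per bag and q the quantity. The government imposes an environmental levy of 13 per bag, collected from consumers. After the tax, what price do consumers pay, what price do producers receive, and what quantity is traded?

Before the tax: set 179 − 3p = 3.5p − 100.5 → p* = 43, q* = 50.
With the tax collected from consumers, demand (in seller-price terms) shifts: qd = 179 − 3(p + 13).
Solving gives q = 29 with consumers paying 50 and producers receiving 37 (the 13 wedge).

Consumers pay 50; producers receive 37; quantity = 29.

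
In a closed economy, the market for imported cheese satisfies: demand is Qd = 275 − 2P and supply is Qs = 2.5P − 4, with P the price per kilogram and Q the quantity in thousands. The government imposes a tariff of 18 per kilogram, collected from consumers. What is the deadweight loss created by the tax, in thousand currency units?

Before the tax: set 275 − 2P = 2.5P − 4 → P* = 62, Q* = 151.
With the tax collected from consumers, demand (in seller-price terms) shifts: Qd = 275 − 2(P + 18).
Solving gives Q = 131 with consumers paying 72 and producers receiving 54 (the 18 wedge).
Quantity falls by |ΔQ| = |151 − 131| = 20.
DWL = ½ · t · |ΔQ| = ½ · 18 · 20 = 180.

Deadweight loss = 180 thousand.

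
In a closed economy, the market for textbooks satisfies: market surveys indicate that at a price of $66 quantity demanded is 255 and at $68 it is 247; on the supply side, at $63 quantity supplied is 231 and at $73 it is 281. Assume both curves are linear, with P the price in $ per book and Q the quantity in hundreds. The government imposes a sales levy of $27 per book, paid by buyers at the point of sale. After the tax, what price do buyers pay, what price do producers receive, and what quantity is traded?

Buyers pay $82; producers receive $55; quantity = 191.

Demand slope: (247 − 255)/(68 − 66) = -4, so Qd = 519 − 4P.
Supply slope: (281 − 231)/(73 − 63) = 5, so Qs = 5P − 84.
Before the tax: set 519 − 4P = 5P − 84 → P* = $67, Q* = 251.
With the tax collected from buyers, demand (in seller-price terms) shifts: Qd = 519 − 4(P + 27).
Solving gives Q = 191 with buyers paying $82 and producers receiving $55 (the $27 wedge).
The less price-elastic side of the market bears the larger share of a per-unit tax.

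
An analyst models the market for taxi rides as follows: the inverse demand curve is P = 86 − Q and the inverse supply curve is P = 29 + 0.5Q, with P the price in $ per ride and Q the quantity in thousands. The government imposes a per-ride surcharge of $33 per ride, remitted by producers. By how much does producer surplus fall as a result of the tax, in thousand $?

Producer surplus falls by $297 thousand.

Inverting to Q(P) form: Qd = 86 − P; Qs = 2P − 58.
Without the tax, 86 − P = 2P − 58 gives 3P = 144, so P* = $48 and Q* = 38.
With the tax collected from producers, supply shifts: Qs = 2(P − 33) − 58.
Solving gives Q = 16 with buyers paying $70 and producers receiving $37 (the $33 wedge).
ΔPS is the trapezoid between Q = 16 and Q = 38 of height $11: ½ · (38 + 16) · 11 = $297.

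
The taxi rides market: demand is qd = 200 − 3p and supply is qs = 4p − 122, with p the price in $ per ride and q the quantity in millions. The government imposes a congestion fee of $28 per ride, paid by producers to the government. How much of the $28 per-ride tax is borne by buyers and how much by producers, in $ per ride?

Without the tax, 200 − 3p = 4p − 122 gives 7p = 322, so p* = $46 and q* = 62.
With the tax collected from producers, supply shifts: qs = 4(p − 28) − 122.
Solving gives q = 14 with buyers paying $62 and producers receiving $34 (the $28 wedge).
Burden on buyers: $16; on producers: $12. (They sum to $28.)

Buyers bear $16 per ride; producers bear $12 per ride.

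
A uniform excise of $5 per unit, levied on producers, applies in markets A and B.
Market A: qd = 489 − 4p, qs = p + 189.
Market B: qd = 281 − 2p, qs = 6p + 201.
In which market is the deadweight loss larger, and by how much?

Market B, by $8.75.

Market A: pre-tax p* = $60, q* = 249; post-tax q = 245; deadweight loss = $10.
Market B: pre-tax p* = $10, q* = 261; post-tax q = 253.5; deadweight loss = $18.75.
Difference: $10 vs $18.75 → market B is larger by $8.75.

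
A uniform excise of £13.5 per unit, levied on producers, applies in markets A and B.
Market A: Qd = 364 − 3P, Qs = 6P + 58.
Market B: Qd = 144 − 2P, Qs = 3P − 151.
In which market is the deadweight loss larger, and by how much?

Market A, by £72.9.

Market A: pre-tax P* = £34, Q* = 262; post-tax Q = 235; deadweight loss = £182.25.
Market B: pre-tax P* = £59, Q* = 26; post-tax Q = 9.8; deadweight loss = £109.35.
Difference: £182.25 vs £109.35 → market A is larger by £72.9.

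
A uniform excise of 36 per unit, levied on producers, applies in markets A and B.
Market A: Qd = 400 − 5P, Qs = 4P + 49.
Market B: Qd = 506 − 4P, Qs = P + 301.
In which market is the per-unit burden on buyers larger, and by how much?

Market A, by 8.8.

Market A: pre-tax P* = 39, Q* = 205; post-tax Q = 125; per-unit burden on buyers = 16.
Market B: pre-tax P* = 41, Q* = 342; post-tax Q = 313.2; per-unit burden on buyers = 7.2.
Difference: 16 vs 7.2 → market A is larger by 8.8.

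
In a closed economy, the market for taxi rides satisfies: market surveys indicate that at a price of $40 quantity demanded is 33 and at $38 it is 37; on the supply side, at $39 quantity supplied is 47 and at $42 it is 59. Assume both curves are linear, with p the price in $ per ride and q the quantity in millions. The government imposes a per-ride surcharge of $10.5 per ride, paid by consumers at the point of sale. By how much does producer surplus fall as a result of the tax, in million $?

Demand slope: (37 − 33)/(38 − 40) = -2, so qd = 113 − 2p.
Supply slope: (59 − 47)/(42 − 39) = 4, so qs = 4p − 109.
Without the tax, 113 − 2p = 4p − 109 gives 6p = 222, so p* = $37 and q* = 39.
With the tax collected from consumers, demand (in seller-price terms) shifts: qd = 113 − 2(p + 10.5).
New equilibrium: consumers pay $44, suppliers receive $33.5, q = 25. (Wedge: pb − ps = 10.5.)
ΔPS is the trapezoid between Q = 25 and Q = 39 of height $3.5: ½ · (39 + 25) · 3.5 = $112.

Producer surplus falls by $112 million.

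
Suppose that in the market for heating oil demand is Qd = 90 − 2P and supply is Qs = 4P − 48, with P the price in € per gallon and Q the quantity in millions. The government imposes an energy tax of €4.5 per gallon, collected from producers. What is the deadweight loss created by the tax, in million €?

Deadweight loss = €13.5 million.

Before the tax: set 90 − 2P = 4P − 48 → P* = €23, Q* = 44.
With the tax collected from producers, supply shifts: Qs = 4(P − 4.5) − 48.
Solving gives Q = 38 with consumers paying €26 and producers receiving €21.5 (the €4.5 wedge).
Quantity falls by |ΔQ| = |44 − 38| = 6.
DWL = ½ · t · |ΔQ| = ½ · 4.5 · 6 = €13.5.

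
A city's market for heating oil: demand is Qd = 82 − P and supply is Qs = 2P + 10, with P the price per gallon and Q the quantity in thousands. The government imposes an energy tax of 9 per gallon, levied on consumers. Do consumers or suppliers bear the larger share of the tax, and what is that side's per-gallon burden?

Consumers bear the larger share: 6 per gallon.

Before the tax: set 82 − P = 2P + 10 → P* = 24, Q* = 58.
With the tax collected from consumers, demand (in seller-price terms) shifts: Qd = 82 − (P + 9).
Solving gives Q = 52 with consumers paying 30 and suppliers receiving 21 (the 9 wedge).
Per-gallon burden: consumers 6, suppliers 3.
Consumers take the larger share because demand is less price-elastic here (demand slope 1 vs supply slope 2).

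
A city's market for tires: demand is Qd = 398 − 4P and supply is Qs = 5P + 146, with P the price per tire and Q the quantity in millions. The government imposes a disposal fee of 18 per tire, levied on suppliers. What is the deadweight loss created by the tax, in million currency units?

Deadweight loss = 360 million.

Without the tax, 398 − 4P = 5P + 146 gives 9P = 252, so P* = 28 and Q* = 286.
With the tax collected from suppliers, supply shifts: Qs = 5(P − 18) + 146.
Solving gives Q = 246 with consumers paying 38 and suppliers receiving 20 (the 18 wedge).
Quantity falls by |ΔQ| = |286 − 246| = 40.
DWL = ½ · t · |ΔQ| = ½ · 18 · 40 = 360.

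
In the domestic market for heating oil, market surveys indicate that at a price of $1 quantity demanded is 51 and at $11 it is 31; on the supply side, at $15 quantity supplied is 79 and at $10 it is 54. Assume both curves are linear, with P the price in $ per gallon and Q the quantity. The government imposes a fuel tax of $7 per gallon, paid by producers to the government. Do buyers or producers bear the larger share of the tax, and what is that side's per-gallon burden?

Buyers bear the larger share: $5 per gallon.

Demand slope: (31 − 51)/(11 − 1) = -2, so Qd = 53 − 2P.
Supply slope: (54 − 79)/(10 − 15) = 5, so Qs = 5P + 4.
Without the tax, 53 − 2P = 5P + 4 gives 7P = 49, so P* = $7 and Q* = 39.
With the tax collected from producers, supply shifts: Qs = 5(P − 7) + 4.
Solving gives Q = 29 with buyers paying $12 and producers receiving $5 (the $7 wedge).
Per-gallon burden: buyers $5, producers $2.
Buyers take the larger share because demand is less price-elastic here (demand slope 2 vs supply slope 5).
The less price-elastic side of the market bears the larger share of a per-unit tax.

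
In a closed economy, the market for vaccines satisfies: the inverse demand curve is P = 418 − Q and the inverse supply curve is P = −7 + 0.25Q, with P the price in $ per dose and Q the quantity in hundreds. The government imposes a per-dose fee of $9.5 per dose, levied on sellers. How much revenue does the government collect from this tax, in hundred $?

Tax revenue = $3157.8 hundred.

Rewrite in direct form: Qd = 418 − P and Qs = 4P + 28.
Before the tax: set 418 − P = 4P + 28 → P* = $78, Q* = 340.
With the tax collected from sellers, supply shifts: Qs = 4(P − 9.5) + 28.
New equilibrium: consumers pay $85.6, sellers receive $76.1, Q = 332.4. (Wedge: Pb − Ps = 9.5.)
Revenue = t · Q = 9.5 · 332.4 = $3157.8.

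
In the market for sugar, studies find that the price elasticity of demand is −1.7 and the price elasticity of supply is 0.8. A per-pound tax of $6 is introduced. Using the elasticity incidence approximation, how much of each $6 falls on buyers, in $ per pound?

Incidence ratio: buyers' share ≈ εs / (εs + |εd|) = 0.8 / (0.8 + 1.7) = 0.32.
So buyers bear ≈ 0.32 × $6 = $1.92; producers bear $4.08.

Buyers bear ≈ $1.92 per pound.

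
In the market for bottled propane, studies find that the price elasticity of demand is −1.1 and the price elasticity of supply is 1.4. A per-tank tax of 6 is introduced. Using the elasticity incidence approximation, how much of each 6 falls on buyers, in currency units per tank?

Incidence ratio: buyers' share ≈ εs / (εs + |εd|) = 1.4 / (1.4 + 1.1) = 0.56.
So buyers bear ≈ 0.56 × 6 = 3.36; suppliers bear 2.64.

Buyers bear ≈ 3.36 per tank.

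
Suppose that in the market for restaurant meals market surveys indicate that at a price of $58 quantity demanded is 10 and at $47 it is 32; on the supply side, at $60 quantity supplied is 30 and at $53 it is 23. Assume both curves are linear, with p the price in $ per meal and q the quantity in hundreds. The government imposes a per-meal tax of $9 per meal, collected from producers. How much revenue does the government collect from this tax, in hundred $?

Demand slope: (32 − 10)/(47 − 58) = -2, so qd = 126 − 2p.
Supply slope: (23 − 30)/(53 − 60) = 1, so qs = p − 30.
Before the tax: set 126 − 2p = p − 30 → p* = $52, q* = 22.
With the tax collected from producers, supply shifts: qs = (p − 9) − 30.
New equilibrium: consumers pay $55, producers receive $46, q = 16. (Wedge: pb − ps = 9.)
Revenue = t · Q = 9 · 16 = $144.

Tax revenue = $144 hundred.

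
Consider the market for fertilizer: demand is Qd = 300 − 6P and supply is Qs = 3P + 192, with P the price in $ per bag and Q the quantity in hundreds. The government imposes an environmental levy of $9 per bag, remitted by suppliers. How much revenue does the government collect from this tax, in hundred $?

Tax revenue = $1890 hundred.

Before the tax: set 300 − 6P = 3P + 192 → P* = $12, Q* = 228.
With the tax collected from suppliers, supply shifts: Qs = 3(P − 9) + 192.
New equilibrium: consumers pay $15, suppliers receive $6, Q = 210. (Wedge: Pb − Ps = 9.)
Revenue = t · Q = 9 · 210 = $1890.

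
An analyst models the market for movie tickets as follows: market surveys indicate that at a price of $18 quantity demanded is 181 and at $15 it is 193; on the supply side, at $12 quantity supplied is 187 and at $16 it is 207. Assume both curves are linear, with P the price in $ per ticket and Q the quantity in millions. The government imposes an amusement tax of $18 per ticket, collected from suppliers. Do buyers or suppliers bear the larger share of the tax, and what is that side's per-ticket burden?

Demand slope: (193 − 181)/(15 − 18) = -4, so Qd = 253 − 4P.
Supply slope: (207 − 187)/(16 − 12) = 5, so Qs = 5P + 127.
Before the tax: set 253 − 4P = 5P + 127 → P* = $14, Q* = 197.
With the tax collected from suppliers, supply shifts: Qs = 5(P − 18) + 127.
New equilibrium: buyers pay $24, suppliers receive $6, Q = 157. (Wedge: Pb − Ps = 18.)
Per-ticket burden: buyers $10, suppliers $8.
Buyers take the larger share because demand is less price-elastic here (demand slope 4 vs supply slope 5).
The less price-elastic side of the market bears the larger share of a per-unit tax.

Buyers bear the larger share: $10 per ticket.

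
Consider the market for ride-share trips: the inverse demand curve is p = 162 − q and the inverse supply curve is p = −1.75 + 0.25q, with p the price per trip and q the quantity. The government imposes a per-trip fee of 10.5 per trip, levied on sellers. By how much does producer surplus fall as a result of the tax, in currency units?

Producer surplus falls by 266.28.

Rewrite in direct form: qd = 162 − p and qs = 4p + 7.
Before the tax: set 162 − p = 4p + 7 → p* = 31, q* = 131.
With the tax collected from sellers, supply shifts: qs = 4(p − 10.5) + 7.
Solving gives q = 122.6 with buyers paying 39.4 and sellers receiving 28.9 (the 10.5 wedge).
ΔPS is the trapezoid between Q = 122.6 and Q = 131 of height 2.1: ½ · (131 + 122.6) · 2.1 = 266.28.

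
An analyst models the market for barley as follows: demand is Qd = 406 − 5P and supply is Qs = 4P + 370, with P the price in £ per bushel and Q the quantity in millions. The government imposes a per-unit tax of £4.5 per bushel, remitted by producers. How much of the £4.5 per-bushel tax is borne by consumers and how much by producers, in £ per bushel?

Consumers bear £2 per bushel; producers bear £2.5 per bushel.

Before the tax: set 406 − 5P = 4P + 370 → P* = £4, Q* = 386.
With the tax collected from producers, supply shifts: Qs = 4(P − 4.5) + 370.
Solving gives Q = 376 with consumers paying £6 and producers receiving £1.5 (the £4.5 wedge).
Burden on consumers: £2; on producers: £2.5. (They sum to £4.5.)
The less price-elastic side of the market bears the larger share of a per-unit tax.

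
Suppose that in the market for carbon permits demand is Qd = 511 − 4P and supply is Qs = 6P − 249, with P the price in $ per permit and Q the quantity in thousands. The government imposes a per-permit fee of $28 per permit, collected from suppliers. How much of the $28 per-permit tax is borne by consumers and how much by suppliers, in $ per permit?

Consumers bear $16.8 per permit; suppliers bear $11.2 per permit.

Without the tax, 511 − 4P = 6P − 249 gives 10P = 760, so P* = $76 and Q* = 207.
With the tax collected from suppliers, supply shifts: Qs = 6(P − 28) − 249.
New equilibrium: consumers pay $92.8, suppliers receive $64.8, Q = 139.8. (Wedge: Pb − Ps = 28.)
Burden on consumers: $16.8; on suppliers: $11.2. (They sum to $28.)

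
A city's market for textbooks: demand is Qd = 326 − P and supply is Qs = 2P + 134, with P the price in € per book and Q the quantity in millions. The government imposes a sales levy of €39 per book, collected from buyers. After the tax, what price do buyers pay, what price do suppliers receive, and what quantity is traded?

Without the tax, 326 − P = 2P + 134 gives 3P = 192, so P* = €64 and Q* = 262.
With the tax collected from buyers, demand (in seller-price terms) shifts: Qd = 326 − (P + 39).
Solving gives Q = 236 with buyers paying €90 and suppliers receiving €51 (the €39 wedge).
The less price-elastic side of the market bears the larger share of a per-unit tax.

Buyers pay €90; suppliers receive €51; quantity = 236.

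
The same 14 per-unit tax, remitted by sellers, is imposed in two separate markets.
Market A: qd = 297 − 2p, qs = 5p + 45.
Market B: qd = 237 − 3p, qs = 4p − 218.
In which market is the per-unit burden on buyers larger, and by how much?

Market A: pre-tax p* = 36, q* = 225; post-tax q = 205; per-unit burden on buyers = 10.
Market B: pre-tax p* = 65, q* = 42; post-tax q = 18; per-unit burden on buyers = 8.
Difference: 10 vs 8 → market A is larger by 2.

Market A, by 2.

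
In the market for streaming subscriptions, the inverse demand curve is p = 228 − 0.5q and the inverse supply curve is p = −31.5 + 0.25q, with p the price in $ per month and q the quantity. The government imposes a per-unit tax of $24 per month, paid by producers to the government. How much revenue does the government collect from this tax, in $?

Inverting to q(p) form: qd = 456 − 2p; qs = 4p + 126.
Before the tax: set 456 − 2p = 4p + 126 → p* = $55, q* = 346.
With the tax collected from producers, supply shifts: qs = 4(p − 24) + 126.
New equilibrium: buyers pay $71, producers receive $47, q = 314. (Wedge: pb − ps = 24.)
Revenue = t · Q = 24 · 314 = $7536.

Tax revenue = $7536.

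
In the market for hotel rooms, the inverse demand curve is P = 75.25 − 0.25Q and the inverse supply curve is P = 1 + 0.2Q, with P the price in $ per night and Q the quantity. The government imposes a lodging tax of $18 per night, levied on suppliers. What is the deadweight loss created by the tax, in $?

Deadweight loss = $360.

Rewrite in direct form: Qd = 301 − 4P and Qs = 5P − 5.
Without the tax, 301 − 4P = 5P − 5 gives 9P = 306, so P* = $34 and Q* = 165.
With the tax collected from suppliers, supply shifts: Qs = 5(P − 18) − 5.
Solving gives Q = 125 with buyers paying $44 and suppliers receiving $26 (the $18 wedge).
Quantity falls by |ΔQ| = |165 − 125| = 40.
DWL = ½ · t · |ΔQ| = ½ · 18 · 40 = $360.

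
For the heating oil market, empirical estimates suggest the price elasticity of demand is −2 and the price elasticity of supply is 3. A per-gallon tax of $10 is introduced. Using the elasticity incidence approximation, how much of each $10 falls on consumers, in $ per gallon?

Consumers bear ≈ $6 per gallon.

Incidence ratio: consumers' share ≈ εs / (εs + |εd|) = 3 / (3 + 2) = 0.6.
So consumers bear ≈ 0.6 × $10 = $6; suppliers bear $4.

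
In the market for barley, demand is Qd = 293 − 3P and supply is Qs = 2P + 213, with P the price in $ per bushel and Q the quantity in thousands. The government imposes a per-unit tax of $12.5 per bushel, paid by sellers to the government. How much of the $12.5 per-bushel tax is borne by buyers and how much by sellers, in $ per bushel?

Buyers bear $5 per bushel; sellers bear $7.5 per bushel.

Without the tax, 293 − 3P = 2P + 213 gives 5P = 80, so P* = $16 and Q* = 245.
With the tax collected from sellers, supply shifts: Qs = 2(P − 12.5) + 213.
New equilibrium: buyers pay $21, sellers receive $8.5, Q = 230. (Wedge: Pb − Ps = 12.5.)
Burden on buyers: $5; on sellers: $7.5. (They sum to $12.5.)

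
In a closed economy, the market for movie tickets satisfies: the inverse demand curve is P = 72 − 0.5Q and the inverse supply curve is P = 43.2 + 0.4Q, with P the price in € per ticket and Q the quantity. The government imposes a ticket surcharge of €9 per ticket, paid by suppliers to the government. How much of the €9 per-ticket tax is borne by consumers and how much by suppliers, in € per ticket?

Consumers bear €5 per ticket; suppliers bear €4 per ticket.

Rewrite in direct form: Qd = 144 − 2P and Qs = 2.5P − 108.
Before the tax: set 144 − 2P = 2.5P − 108 → P* = €56, Q* = 32.
With the tax collected from suppliers, supply shifts: Qs = 2.5(P − 9) − 108.
New equilibrium: consumers pay €61, suppliers receive €52, Q = 22. (Wedge: Pb − Ps = 9.)
Burden on consumers: €5; on suppliers: €4. (They sum to €9.)
The less price-elastic side of the market bears the larger share of a per-unit tax.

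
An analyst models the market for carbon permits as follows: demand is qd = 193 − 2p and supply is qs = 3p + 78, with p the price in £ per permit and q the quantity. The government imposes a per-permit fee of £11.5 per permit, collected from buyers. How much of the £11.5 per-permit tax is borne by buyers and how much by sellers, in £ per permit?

Without the tax, 193 − 2p = 3p + 78 gives 5p = 115, so p* = £23 and q* = 147.
With the tax collected from buyers, demand (in seller-price terms) shifts: qd = 193 − 2(p + 11.5).
Solving gives q = 133.2 with buyers paying £29.9 and sellers receiving £18.4 (the £11.5 wedge).
Burden on buyers: £6.9; on sellers: £4.6. (They sum to £11.5.)

Buyers bear £6.9 per permit; sellers bear £4.6 per permit.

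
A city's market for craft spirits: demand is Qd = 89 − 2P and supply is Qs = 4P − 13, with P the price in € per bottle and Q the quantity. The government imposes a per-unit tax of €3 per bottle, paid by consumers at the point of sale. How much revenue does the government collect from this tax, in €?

Tax revenue = €153.

Without the tax, 89 − 2P = 4P − 13 gives 6P = 102, so P* = €17 and Q* = 55.
With the tax collected from consumers, demand (in seller-price terms) shifts: Qd = 89 − 2(P + 3).
Solving gives Q = 51 with consumers paying €19 and sellers receiving €16 (the €3 wedge).
Revenue = t · Q = 3 · 51 = €153.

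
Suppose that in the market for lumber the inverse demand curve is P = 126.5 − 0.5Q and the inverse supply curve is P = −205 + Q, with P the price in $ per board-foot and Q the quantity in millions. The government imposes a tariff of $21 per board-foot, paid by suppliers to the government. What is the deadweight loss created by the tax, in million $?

Inverting to Q(P) form: Qd = 253 − 2P; Qs = P + 205.
Before the tax: set 253 − 2P = P + 205 → P* = $16, Q* = 221.
With the tax collected from suppliers, supply shifts: Qs = (P − 21) + 205.
Solving gives Q = 207 with consumers paying $23 and suppliers receiving $2 (the $21 wedge).
Quantity falls by |ΔQ| = |221 − 207| = 14.
DWL = ½ · t · |ΔQ| = ½ · 21 · 14 = $147.

Deadweight loss = $147 million.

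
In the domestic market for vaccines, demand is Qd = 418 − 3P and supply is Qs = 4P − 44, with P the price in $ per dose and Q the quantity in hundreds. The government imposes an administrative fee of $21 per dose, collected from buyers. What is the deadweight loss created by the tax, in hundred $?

Without the tax, 418 − 3P = 4P − 44 gives 7P = 462, so P* = $66 and Q* = 220.
With the tax collected from buyers, demand (in seller-price terms) shifts: Qd = 418 − 3(P + 21).
New equilibrium: buyers pay $78, sellers receive $57, Q = 184. (Wedge: Pb − Ps = 21.)
Quantity falls by |ΔQ| = |220 − 184| = 36.
DWL = ½ · t · |ΔQ| = ½ · 21 · 36 = $378.

Deadweight loss = $378 hundred.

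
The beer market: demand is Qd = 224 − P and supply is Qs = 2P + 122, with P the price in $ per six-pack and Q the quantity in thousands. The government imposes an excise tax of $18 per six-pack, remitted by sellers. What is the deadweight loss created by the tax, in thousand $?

Without the tax, 224 − P = 2P + 122 gives 3P = 102, so P* = $34 and Q* = 190.
With the tax collected from sellers, supply shifts: Qs = 2(P − 18) + 122.
New equilibrium: buyers pay $46, sellers receive $28, Q = 178. (Wedge: Pb − Ps = 18.)
Quantity falls by |ΔQ| = |190 − 178| = 12.
DWL = ½ · t · |ΔQ| = ½ · 18 · 12 = $108.

Deadweight loss = $108 thousand.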